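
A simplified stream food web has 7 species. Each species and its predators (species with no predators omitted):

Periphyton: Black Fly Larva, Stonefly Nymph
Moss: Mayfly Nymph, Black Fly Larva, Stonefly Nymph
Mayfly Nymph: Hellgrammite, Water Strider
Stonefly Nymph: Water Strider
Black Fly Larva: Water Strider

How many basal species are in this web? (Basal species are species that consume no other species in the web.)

Basal species (no prey listed): Periphyton, Moss.
Count: 2.

2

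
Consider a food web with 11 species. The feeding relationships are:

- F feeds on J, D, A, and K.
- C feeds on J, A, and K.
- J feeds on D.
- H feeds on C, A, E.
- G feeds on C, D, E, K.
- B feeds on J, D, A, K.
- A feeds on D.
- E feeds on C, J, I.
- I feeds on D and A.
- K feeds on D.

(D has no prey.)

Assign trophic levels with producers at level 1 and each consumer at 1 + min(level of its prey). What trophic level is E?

Trophic level 3

D is a producer → level 1.
J eats D → level 2.
E eats J → level 3.
No prey of E is below level 2, so 3 is the minimum.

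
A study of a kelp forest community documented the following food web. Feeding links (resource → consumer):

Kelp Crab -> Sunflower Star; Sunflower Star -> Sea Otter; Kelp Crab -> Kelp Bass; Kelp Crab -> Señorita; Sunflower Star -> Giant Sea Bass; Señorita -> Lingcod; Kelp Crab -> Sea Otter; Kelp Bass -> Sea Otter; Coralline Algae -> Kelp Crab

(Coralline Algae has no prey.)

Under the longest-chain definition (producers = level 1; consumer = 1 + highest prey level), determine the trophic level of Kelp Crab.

Coralline Algae is a producer → level 1.
Kelp Crab eats Coralline Algae → level 2.

Trophic level 2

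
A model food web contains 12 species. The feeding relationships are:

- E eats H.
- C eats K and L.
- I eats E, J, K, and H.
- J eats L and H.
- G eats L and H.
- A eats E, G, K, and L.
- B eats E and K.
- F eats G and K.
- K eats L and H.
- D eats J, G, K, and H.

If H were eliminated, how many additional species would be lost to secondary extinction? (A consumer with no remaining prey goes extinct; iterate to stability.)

1

Remove H.
Round 1: E (all prey gone) → extinct.
No further losses. Total secondary extinctions: 1.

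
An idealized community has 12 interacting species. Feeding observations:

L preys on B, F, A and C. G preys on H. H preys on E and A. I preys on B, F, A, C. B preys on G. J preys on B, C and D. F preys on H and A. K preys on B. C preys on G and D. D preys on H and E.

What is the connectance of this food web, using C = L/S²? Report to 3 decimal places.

The web has S = 12 species and L = 22 feeding links.
C = L / S² = 22 / 144 = 0.1528 ≈ 0.153.

C = 0.153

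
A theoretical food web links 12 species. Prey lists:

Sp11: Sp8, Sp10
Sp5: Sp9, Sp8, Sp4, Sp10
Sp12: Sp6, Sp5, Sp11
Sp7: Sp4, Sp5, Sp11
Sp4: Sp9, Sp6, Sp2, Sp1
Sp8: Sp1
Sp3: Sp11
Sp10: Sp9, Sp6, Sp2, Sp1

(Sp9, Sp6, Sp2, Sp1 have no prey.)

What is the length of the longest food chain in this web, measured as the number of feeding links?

One longest chain: Sp1 → Sp8 → Sp11 → Sp7.
It has 4 species and 3 links.

3 links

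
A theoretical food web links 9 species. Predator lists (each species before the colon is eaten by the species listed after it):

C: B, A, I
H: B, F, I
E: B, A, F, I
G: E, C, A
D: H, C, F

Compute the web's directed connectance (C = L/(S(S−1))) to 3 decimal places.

The web has S = 9 species and L = 16 feeding links.
C = L / (S(S−1)) = 16 / 72 = 0.2222 ≈ 0.222.

C = 0.222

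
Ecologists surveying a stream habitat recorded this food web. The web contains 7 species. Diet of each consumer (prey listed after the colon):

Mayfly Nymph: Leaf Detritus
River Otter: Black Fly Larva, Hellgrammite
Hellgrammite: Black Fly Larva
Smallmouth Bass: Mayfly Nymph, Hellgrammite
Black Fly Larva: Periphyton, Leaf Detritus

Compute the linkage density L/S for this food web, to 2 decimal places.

There are L = 8 links among S = 7 species.
L/S = 8/7 = 1.1429 ≈ 1.14.

L/S = 1.14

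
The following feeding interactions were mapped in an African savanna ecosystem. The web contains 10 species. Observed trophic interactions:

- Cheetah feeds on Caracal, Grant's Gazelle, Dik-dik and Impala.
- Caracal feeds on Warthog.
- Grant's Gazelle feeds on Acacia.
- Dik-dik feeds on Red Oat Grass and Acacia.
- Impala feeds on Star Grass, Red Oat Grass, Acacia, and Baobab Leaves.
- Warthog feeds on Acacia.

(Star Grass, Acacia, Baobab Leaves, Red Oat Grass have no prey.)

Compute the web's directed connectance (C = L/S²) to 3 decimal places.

The web has S = 10 species and L = 13 feeding links.
C = L / S² = 13 / 100 = 0.1300 ≈ 0.130.

C = 0.130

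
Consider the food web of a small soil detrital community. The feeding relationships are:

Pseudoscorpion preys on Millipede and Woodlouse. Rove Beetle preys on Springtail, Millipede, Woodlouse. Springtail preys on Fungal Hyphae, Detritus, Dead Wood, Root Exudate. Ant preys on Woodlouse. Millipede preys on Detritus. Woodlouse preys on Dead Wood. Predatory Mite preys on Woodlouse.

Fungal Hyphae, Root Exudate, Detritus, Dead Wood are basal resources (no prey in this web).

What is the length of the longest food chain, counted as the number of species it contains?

3 species

One longest chain: Dead Wood → Woodlouse → Predatory Mite.
It has 3 species and 2 links.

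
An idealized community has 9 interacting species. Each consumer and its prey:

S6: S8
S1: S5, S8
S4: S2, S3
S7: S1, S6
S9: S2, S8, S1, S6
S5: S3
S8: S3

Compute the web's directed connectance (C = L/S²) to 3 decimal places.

The web has S = 9 species and L = 13 feeding links.
C = L / S² = 13 / 81 = 0.1605 ≈ 0.160.

C = 0.160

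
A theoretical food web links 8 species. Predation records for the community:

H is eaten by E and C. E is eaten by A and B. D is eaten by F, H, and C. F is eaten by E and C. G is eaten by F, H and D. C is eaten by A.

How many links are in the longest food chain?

One longest chain: G → D → H → E → B.
It has 5 species and 4 links.

4 links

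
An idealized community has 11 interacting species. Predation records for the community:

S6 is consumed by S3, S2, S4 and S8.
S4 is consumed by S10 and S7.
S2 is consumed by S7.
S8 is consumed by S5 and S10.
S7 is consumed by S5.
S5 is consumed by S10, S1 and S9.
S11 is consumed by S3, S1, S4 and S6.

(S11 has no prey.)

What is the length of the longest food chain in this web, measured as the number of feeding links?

One longest chain: S11 → S6 → S2 → S7 → S5 → S9.
It has 6 species and 5 links.

5 links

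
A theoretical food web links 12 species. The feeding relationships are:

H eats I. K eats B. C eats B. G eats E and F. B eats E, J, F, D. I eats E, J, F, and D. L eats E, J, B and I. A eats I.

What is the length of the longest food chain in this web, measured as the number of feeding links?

2 links

One longest chain: E → B → K.
It has 3 species and 2 links.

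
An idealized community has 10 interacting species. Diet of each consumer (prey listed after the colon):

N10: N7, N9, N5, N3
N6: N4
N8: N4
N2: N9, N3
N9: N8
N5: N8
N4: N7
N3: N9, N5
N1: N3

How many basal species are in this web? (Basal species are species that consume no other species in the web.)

Basal species (no prey listed): N7.
Count: 1.

1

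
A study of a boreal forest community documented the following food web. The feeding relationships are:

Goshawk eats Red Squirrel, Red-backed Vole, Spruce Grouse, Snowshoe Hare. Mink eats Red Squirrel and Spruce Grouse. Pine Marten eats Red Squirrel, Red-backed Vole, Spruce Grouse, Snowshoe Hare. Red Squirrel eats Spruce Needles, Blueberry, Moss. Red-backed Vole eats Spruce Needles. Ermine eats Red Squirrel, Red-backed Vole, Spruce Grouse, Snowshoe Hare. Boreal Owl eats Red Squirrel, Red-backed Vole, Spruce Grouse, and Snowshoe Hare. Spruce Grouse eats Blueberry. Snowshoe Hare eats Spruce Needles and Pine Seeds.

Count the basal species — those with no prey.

4

Basal species (no prey listed): Pine Seeds, Spruce Needles, Blueberry, Moss.
Count: 4.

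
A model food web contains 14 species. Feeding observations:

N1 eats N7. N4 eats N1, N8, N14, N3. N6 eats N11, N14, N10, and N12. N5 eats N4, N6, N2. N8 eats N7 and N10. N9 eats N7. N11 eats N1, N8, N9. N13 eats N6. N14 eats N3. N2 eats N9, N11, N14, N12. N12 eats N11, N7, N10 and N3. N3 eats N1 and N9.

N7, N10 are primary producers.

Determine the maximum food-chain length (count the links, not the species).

5 links

One longest chain: N7 → N1 → N3 → N14 → N6 → N5.
It has 6 species and 5 links.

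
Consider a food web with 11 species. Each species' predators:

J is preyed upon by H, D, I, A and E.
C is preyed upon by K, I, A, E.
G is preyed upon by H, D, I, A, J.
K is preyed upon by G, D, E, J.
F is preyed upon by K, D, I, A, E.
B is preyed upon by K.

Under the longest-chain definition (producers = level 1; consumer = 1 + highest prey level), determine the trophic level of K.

Trophic level 2

B is a producer → level 1.
K eats B (level 1); other prey at levels: F 1, C 1 → level 2.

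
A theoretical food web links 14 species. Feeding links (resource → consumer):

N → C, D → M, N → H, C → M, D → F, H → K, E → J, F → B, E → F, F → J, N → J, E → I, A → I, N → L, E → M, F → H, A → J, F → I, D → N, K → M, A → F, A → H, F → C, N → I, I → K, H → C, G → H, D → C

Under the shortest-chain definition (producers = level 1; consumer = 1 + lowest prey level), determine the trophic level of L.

D is a producer → level 1.
N eats D → level 2.
L eats N → level 3.
No prey of L is below level 2, so 3 is the minimum.

Trophic level 3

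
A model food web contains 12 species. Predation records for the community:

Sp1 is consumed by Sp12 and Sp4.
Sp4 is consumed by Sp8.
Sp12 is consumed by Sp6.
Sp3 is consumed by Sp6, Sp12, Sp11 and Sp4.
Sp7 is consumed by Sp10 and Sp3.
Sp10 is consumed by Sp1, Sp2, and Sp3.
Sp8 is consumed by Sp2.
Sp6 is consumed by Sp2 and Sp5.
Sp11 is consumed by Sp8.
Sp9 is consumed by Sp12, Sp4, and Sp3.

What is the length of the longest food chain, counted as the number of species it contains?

One longest chain: Sp7 → Sp10 → Sp1 → Sp12 → Sp6 → Sp5.
It has 6 species and 5 links.

6 species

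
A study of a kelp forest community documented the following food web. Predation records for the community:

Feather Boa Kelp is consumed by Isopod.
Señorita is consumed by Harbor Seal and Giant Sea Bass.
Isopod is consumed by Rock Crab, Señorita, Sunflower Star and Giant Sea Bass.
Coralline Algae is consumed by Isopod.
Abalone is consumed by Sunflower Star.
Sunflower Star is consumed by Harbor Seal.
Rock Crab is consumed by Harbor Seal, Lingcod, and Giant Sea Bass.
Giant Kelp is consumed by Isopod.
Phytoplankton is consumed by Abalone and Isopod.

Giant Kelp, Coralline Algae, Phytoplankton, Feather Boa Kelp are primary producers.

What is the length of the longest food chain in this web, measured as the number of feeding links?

One longest chain: Giant Kelp → Isopod → Señorita → Harbor Seal.
It has 4 species and 3 links.

3 links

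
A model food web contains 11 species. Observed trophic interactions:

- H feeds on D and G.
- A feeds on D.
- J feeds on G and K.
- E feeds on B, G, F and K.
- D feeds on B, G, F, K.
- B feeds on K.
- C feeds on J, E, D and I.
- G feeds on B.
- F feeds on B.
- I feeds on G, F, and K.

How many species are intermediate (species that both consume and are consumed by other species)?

7

Intermediate species (has both prey and predators): B, G, F, I, J, D, E.
Count: 7.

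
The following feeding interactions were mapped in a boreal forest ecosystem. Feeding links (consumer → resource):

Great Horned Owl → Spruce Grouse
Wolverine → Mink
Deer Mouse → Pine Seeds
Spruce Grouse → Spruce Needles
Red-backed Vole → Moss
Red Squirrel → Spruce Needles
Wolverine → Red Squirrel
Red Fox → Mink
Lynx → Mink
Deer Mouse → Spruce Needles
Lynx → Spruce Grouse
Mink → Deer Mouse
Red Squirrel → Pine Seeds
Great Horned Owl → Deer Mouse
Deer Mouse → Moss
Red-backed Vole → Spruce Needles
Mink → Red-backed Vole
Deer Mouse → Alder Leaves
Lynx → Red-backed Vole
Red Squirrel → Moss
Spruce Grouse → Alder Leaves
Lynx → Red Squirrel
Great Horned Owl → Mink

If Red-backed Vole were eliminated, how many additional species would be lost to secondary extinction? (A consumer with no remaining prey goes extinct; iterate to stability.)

Remove Red-backed Vole.
Every predator of it retains at least one other prey: Mink still has Deer Mouse; Lynx still has Spruce Grouse, Red Squirrel, Mink.
No consumer loses all prey, so no secondary extinctions occur.

0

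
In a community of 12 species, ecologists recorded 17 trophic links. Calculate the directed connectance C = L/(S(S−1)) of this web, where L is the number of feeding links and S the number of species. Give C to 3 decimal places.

The web has S = 12 species and L = 17 feeding links.
C = L / (S(S−1)) = 17 / 132 = 0.1288 ≈ 0.129.

C = 0.129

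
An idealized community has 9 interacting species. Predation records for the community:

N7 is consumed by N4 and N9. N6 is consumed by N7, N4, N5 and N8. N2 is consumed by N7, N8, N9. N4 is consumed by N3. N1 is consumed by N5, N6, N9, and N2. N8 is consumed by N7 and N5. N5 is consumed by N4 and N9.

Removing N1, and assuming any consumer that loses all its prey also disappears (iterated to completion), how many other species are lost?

8

Remove N1.
Round 1: N6 (all prey gone), N2 (all prey gone) → extinct.
Round 2: N8 (all prey gone) → extinct.
Round 3: N5 (all prey gone), N7 (all prey gone) → extinct.
Round 4: N9 (all prey gone), N4 (all prey gone) → extinct.
Round 5: N3 (all prey gone) → extinct.
No further losses. Total secondary extinctions: 8.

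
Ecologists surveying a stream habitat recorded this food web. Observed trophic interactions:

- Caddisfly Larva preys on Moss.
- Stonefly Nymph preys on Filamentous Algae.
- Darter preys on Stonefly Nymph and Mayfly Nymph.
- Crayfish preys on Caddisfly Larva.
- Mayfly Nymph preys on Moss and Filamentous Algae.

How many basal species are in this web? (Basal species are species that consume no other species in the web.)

Basal species (no prey listed): Moss, Filamentous Algae.
Count: 2.

2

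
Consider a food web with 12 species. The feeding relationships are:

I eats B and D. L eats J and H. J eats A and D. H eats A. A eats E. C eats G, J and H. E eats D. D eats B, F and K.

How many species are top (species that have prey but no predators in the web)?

3

Top species (has prey, but nothing eats it): I, L, C.
Count: 3.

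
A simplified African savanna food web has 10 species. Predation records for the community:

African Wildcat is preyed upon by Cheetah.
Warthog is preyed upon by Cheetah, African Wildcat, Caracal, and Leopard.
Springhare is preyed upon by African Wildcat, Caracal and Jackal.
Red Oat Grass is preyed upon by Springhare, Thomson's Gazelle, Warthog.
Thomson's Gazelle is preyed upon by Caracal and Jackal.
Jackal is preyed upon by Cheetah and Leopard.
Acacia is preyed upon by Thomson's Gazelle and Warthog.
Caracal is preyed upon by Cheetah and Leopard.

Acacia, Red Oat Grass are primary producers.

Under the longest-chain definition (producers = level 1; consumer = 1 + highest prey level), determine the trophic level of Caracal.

Acacia is a producer → level 1.
Warthog eats Acacia (level 1); other prey at levels: Red Oat Grass 1 → level 2.
Caracal eats Warthog (level 2); other prey at levels: Springhare 2, Thomson's Gazelle 2 → level 3.

Trophic level 3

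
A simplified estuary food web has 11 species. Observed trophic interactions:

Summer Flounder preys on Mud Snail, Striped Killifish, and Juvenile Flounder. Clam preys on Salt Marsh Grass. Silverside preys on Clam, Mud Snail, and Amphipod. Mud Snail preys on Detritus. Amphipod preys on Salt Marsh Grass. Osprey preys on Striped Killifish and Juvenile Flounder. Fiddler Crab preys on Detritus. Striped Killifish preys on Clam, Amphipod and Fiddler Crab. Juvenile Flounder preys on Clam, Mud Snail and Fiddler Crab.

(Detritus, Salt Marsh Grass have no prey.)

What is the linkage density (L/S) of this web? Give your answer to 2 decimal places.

L/S = 1.64

There are L = 18 links among S = 11 species.
L/S = 18/11 = 1.6364 ≈ 1.64.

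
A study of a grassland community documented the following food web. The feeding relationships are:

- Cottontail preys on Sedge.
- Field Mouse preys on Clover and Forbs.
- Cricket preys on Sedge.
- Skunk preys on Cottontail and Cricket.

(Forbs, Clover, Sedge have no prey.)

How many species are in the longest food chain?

3 species

One longest chain: Sedge → Cricket → Skunk.
It has 3 species and 2 links.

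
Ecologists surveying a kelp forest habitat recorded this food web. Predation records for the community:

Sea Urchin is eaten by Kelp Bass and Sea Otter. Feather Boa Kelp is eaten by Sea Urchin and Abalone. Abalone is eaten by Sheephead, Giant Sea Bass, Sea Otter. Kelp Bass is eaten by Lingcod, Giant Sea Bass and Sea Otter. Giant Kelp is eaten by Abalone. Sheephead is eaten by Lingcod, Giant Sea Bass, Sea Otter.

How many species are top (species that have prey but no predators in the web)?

3

Top species (has prey, but nothing eats it): Lingcod, Sea Otter, Giant Sea Bass.
Count: 3.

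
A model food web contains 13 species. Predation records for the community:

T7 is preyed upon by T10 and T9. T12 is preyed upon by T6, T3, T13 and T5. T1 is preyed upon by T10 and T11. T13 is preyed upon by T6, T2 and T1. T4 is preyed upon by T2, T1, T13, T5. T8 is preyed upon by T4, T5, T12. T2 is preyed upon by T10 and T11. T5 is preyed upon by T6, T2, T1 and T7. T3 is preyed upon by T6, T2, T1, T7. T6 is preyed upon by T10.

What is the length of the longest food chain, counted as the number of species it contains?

5 species

One longest chain: T8 → T12 → T5 → T1 → T10.
It has 5 species and 4 links.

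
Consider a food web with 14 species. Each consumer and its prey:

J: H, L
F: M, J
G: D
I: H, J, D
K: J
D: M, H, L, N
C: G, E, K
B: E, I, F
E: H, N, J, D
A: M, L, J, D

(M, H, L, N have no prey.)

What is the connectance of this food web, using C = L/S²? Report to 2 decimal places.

The web has S = 14 species and L = 27 feeding links.
C = L / S² = 27 / 196 = 0.1378 ≈ 0.14.

C = 0.14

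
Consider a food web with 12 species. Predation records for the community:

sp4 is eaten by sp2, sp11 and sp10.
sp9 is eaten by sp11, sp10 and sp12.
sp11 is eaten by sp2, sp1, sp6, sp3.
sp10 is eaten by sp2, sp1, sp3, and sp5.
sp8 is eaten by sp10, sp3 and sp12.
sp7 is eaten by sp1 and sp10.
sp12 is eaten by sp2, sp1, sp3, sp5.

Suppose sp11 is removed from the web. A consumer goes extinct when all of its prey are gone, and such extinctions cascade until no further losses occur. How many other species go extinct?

1

Remove sp11.
Round 1: sp6 (all prey gone) → extinct.
No further losses. Total secondary extinctions: 1.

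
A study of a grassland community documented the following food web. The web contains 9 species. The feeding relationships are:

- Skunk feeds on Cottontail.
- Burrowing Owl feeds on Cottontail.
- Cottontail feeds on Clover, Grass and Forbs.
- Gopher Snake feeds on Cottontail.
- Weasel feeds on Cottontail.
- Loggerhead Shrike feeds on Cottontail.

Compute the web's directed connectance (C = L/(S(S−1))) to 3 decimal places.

The web has S = 9 species and L = 8 feeding links.
C = L / (S(S−1)) = 8 / 72 = 0.1111 ≈ 0.111.

C = 0.111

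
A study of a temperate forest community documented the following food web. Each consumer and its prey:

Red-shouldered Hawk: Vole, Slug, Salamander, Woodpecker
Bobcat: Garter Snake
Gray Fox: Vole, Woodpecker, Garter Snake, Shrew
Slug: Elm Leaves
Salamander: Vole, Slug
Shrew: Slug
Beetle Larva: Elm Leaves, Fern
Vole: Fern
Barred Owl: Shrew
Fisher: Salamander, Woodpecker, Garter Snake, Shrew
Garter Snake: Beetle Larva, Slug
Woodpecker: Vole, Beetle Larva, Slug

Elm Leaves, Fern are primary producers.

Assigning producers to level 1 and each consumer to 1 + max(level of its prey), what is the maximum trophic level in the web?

Producers (level 1): Elm Leaves, Fern.
Fern → Vole → Salamander → Red-shouldered Hawk gives Red-shouldered Hawk level 4.
No species has a prey at level 4, so no species reaches level 5.

4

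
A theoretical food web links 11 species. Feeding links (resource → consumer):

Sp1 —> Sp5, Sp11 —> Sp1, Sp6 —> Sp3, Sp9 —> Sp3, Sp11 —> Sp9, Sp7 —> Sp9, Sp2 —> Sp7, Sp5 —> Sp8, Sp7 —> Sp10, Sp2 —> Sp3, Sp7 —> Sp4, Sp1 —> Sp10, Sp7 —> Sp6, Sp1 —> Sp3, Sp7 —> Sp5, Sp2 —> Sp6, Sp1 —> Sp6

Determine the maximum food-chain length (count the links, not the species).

3 links

One longest chain: Sp2 → Sp7 → Sp9 → Sp3.
It has 4 species and 3 links.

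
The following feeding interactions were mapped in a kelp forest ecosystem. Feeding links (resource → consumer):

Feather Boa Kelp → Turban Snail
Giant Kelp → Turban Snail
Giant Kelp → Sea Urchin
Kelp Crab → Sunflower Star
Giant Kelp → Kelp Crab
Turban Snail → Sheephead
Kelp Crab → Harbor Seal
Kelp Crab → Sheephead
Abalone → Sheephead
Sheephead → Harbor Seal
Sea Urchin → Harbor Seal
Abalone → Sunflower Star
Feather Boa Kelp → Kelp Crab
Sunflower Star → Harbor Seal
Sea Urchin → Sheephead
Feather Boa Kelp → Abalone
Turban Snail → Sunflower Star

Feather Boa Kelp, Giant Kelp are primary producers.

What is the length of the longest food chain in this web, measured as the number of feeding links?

One longest chain: Feather Boa Kelp → Abalone → Sunflower Star → Harbor Seal.
It has 4 species and 3 links.

3 links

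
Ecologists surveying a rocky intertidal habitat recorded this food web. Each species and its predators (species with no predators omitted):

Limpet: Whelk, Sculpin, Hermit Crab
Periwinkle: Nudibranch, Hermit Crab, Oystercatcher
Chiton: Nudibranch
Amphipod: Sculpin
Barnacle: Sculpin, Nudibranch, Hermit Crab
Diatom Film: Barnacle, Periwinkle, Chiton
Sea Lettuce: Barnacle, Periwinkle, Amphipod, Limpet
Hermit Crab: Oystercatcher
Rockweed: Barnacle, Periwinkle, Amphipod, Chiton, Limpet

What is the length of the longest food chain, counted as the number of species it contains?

4 species

One longest chain: Sea Lettuce → Barnacle → Hermit Crab → Oystercatcher.
It has 4 species and 3 links.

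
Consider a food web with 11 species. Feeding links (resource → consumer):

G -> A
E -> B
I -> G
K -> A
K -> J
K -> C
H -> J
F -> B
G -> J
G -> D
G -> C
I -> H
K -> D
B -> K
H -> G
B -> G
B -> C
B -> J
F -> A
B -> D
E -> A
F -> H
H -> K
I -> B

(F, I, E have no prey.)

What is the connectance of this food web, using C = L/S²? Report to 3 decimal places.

The web has S = 11 species and L = 24 feeding links.
C = L / S² = 24 / 121 = 0.1983 ≈ 0.198.

C = 0.198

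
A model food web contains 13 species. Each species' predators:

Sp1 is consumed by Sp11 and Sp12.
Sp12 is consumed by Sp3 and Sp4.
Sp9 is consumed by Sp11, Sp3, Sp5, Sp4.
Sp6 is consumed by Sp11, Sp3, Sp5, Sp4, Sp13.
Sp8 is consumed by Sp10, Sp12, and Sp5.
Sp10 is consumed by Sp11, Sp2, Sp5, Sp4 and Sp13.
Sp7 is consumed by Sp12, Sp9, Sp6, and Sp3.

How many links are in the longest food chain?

2 links

One longest chain: Sp7 → Sp6 → Sp13.
It has 3 species and 2 links.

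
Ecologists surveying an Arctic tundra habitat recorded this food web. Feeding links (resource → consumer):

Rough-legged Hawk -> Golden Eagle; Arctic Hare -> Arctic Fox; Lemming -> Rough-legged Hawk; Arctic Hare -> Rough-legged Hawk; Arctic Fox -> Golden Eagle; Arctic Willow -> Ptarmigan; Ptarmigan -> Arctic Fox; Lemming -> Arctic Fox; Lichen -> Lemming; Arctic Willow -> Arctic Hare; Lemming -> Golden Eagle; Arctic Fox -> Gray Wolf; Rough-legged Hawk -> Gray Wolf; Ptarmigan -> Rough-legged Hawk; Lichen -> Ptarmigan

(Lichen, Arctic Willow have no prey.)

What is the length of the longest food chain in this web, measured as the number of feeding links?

3 links

One longest chain: Arctic Willow → Arctic Hare → Arctic Fox → Gray Wolf.
It has 4 species and 3 links.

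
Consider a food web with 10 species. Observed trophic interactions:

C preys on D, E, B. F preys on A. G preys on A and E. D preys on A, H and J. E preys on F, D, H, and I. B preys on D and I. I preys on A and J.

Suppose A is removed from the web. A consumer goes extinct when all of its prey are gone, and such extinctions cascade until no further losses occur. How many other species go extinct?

1

Remove A.
Round 1: F (all prey gone) → extinct.
No further losses. Total secondary extinctions: 1.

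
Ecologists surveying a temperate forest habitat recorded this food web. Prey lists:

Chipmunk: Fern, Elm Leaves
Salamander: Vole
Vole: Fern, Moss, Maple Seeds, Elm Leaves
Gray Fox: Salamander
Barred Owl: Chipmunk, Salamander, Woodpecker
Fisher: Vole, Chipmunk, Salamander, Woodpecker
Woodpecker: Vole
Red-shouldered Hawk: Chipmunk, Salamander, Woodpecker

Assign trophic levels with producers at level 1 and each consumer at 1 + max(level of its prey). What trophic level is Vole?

Fern is a producer → level 1.
Vole eats Fern (level 1); other prey at levels: Moss 1, Maple Seeds 1, Elm Leaves 1 → level 2.

Trophic level 2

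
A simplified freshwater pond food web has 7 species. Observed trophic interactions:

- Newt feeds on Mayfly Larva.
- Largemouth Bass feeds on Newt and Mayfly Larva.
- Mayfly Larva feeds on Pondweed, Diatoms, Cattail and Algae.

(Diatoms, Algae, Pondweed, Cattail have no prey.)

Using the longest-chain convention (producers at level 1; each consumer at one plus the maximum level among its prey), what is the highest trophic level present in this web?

Producers (level 1): Diatoms, Algae, Pondweed, Cattail.
Diatoms → Mayfly Larva → Newt → Largemouth Bass gives Largemouth Bass level 4.
No species has a prey at level 4, so no species reaches level 5.

4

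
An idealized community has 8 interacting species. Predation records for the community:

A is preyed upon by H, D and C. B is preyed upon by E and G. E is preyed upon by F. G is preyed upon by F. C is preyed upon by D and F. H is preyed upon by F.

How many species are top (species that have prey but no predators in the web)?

2

Top species (has prey, but nothing eats it): D, F.
Count: 2.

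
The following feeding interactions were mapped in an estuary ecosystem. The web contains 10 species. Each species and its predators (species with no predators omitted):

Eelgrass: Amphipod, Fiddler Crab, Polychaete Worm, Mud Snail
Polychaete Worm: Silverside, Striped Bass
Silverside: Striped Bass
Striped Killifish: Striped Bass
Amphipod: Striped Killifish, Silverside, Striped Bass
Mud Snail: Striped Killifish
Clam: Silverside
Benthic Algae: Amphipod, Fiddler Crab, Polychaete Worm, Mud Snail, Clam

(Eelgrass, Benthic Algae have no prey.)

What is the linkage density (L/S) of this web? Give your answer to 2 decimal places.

There are L = 18 links among S = 10 species.
L/S = 18/10 = 1.8000 ≈ 1.80.

L/S = 1.80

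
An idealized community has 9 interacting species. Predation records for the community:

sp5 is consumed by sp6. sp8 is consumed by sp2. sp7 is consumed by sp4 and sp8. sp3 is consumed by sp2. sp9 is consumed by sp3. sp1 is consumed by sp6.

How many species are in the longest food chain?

3 species

One longest chain: sp9 → sp3 → sp2.
It has 3 species and 2 links.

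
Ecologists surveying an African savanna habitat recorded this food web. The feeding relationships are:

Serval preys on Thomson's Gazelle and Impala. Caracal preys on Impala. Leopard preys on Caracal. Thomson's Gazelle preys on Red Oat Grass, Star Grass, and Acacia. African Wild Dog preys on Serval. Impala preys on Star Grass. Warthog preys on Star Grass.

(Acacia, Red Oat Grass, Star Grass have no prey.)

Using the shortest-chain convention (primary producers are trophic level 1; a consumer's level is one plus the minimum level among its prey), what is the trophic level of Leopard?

Star Grass is a producer → level 1.
Impala eats Star Grass → level 2.
Caracal eats Impala → level 3.
Leopard eats Caracal → level 4.
No prey of Leopard is below level 3, so 4 is the minimum.

Trophic level 4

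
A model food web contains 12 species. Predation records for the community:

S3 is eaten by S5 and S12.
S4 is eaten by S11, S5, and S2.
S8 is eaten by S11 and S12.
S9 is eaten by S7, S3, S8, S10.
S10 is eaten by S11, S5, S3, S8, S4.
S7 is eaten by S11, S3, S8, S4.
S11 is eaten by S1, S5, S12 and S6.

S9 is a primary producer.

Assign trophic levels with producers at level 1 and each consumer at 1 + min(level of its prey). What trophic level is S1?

Trophic level 4

S9 is a producer → level 1.
S10 eats S9 → level 2.
S11 eats S10 → level 3.
S1 eats S11 → level 4.
No prey of S1 is below level 3, so 4 is the minimum.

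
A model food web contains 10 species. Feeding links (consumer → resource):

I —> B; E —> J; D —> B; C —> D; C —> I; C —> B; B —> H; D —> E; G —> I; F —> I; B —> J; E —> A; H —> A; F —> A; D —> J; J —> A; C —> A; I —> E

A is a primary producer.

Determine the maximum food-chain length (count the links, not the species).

One longest chain: A → J → B → I → F.
It has 5 species and 4 links.

4 links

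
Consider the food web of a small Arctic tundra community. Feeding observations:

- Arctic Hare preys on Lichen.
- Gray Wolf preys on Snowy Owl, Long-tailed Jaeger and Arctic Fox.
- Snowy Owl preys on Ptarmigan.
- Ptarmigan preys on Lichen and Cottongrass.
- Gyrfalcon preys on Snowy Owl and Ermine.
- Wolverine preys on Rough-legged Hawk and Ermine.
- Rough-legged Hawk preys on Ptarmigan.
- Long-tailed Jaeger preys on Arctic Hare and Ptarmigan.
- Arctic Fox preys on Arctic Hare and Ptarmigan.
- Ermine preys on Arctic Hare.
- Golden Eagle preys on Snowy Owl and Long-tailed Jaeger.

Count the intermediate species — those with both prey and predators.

7

Intermediate species (has both prey and predators): Ptarmigan, Arctic Hare, Long-tailed Jaeger, Arctic Fox, Snowy Owl, Rough-legged Hawk, Ermine.
Count: 7.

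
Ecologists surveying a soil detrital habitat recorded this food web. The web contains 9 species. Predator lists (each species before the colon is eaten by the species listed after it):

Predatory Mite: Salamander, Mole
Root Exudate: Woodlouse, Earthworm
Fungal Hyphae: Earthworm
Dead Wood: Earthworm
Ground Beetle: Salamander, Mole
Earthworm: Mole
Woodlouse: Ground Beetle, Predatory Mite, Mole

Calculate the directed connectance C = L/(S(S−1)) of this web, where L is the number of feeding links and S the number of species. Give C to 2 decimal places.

The web has S = 9 species and L = 12 feeding links.
C = L / (S(S−1)) = 12 / 72 = 0.1667 ≈ 0.17.

C = 0.17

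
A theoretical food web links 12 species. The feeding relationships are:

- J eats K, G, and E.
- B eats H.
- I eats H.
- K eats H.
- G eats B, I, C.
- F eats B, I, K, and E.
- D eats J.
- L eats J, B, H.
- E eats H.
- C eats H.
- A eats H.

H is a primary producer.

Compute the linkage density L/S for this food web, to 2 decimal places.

L/S = 1.67

There are L = 20 links among S = 12 species.
L/S = 20/12 = 1.6667 ≈ 1.67.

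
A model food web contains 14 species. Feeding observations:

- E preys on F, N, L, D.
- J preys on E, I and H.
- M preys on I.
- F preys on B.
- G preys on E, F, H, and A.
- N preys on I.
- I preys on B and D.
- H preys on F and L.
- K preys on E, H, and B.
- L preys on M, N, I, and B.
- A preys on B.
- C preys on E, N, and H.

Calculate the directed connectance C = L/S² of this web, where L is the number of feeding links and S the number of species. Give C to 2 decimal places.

The web has S = 14 species and L = 29 feeding links.
C = L / S² = 29 / 196 = 0.1480 ≈ 0.15.

C = 0.15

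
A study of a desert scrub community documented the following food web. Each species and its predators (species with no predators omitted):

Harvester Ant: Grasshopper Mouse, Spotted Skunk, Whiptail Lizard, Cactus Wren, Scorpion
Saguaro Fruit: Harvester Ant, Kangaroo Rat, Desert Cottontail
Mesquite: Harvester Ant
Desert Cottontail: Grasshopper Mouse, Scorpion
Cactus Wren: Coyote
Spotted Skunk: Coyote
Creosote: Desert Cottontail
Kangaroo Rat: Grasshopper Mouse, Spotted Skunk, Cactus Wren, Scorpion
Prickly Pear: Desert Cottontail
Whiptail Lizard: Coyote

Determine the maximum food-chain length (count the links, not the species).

One longest chain: Saguaro Fruit → Harvester Ant → Spotted Skunk → Coyote.
It has 4 species and 3 links.

3 links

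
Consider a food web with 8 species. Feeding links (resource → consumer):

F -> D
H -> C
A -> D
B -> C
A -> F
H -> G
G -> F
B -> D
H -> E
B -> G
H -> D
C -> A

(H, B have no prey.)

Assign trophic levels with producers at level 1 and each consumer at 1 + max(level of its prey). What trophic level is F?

H is a producer → level 1.
C eats H (level 1); other prey at levels: B 1 → level 2.
A eats C → level 3.
F eats A (level 3); other prey at levels: G 2 → level 4.

Trophic level 4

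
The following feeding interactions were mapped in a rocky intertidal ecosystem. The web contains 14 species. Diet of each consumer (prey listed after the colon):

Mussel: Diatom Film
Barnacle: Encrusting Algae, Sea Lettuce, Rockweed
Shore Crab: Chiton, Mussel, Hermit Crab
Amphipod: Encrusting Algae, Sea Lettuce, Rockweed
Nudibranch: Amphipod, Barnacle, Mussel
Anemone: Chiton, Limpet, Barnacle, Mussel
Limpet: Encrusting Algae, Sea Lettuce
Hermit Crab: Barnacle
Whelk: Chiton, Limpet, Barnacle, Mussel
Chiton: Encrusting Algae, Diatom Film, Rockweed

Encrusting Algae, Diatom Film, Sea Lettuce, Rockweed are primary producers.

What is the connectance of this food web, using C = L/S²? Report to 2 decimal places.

The web has S = 14 species and L = 27 feeding links.
C = L / S² = 27 / 196 = 0.1378 ≈ 0.14.

C = 0.14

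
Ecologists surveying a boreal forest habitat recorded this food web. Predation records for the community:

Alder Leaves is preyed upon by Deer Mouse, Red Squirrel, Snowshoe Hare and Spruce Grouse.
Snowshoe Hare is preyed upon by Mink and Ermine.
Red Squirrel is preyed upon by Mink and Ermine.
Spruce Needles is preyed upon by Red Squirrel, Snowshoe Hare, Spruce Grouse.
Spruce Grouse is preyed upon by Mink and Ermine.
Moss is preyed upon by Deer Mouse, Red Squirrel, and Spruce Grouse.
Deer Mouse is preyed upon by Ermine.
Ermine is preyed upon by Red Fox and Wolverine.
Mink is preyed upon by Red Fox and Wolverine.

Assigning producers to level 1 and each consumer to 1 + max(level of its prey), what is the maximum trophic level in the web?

4

Producers (level 1): Alder Leaves, Spruce Needles, Moss.
Alder Leaves → Red Squirrel → Mink → Wolverine gives Wolverine level 4.
No species has a prey at level 4, so no species reaches level 5.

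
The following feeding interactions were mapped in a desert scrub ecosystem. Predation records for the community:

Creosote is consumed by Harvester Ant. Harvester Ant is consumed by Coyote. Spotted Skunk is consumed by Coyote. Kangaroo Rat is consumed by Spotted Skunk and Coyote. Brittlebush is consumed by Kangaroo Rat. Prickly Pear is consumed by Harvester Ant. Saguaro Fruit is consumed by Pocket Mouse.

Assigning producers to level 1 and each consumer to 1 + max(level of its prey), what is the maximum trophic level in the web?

4

Producers (level 1): Creosote, Saguaro Fruit, Brittlebush, Prickly Pear.
Brittlebush → Kangaroo Rat → Spotted Skunk → Coyote gives Coyote level 4.
No species has a prey at level 4, so no species reaches level 5.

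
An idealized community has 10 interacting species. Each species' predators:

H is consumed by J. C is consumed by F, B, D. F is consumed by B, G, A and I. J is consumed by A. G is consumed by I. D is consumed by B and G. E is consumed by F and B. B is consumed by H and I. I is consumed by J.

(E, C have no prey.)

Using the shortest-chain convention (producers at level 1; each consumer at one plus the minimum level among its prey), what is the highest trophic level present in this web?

4

Producers (level 1): E, C.
Following each consumer down to its lowest-level prey: E → B → H → J (levels 1 through 4).
All prey of J (H 3, I 3) are at level 3 or above, so J is at level 1 + 3 = 4.
Every consumer has at least one prey at level 3 or below, so none exceeds level 4.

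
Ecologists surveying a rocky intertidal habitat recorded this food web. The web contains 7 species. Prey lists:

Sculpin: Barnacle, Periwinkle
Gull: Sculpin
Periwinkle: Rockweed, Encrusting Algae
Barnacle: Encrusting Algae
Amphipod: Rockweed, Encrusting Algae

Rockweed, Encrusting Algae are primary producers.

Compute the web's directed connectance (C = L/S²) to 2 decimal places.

The web has S = 7 species and L = 8 feeding links.
C = L / S² = 8 / 49 = 0.1633 ≈ 0.16.

C = 0.16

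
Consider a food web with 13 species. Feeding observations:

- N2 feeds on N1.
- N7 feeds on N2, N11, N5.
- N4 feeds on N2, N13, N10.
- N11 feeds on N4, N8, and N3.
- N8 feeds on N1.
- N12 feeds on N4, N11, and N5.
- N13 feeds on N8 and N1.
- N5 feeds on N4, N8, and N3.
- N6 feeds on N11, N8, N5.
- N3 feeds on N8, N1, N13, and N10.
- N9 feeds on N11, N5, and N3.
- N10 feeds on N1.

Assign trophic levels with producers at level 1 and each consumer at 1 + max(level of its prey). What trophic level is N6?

Trophic level 6

N1 is a producer → level 1.
N8 eats N1 → level 2.
N13 eats N8 (level 2); other prey at levels: N1 1 → level 3.
N4 eats N13 (level 3); other prey at levels: N10 2, N2 2 → level 4.
N11 eats N4 (level 4); other prey at levels: N8 2, N3 4 → level 5.
N6 eats N11 (level 5); other prey at levels: N8 2, N5 5 → level 6.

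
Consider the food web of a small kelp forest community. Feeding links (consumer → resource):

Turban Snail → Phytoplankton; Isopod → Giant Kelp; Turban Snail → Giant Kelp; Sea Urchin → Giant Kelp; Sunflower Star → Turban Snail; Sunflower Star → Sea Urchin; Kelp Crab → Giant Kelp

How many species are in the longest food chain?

One longest chain: Phytoplankton → Turban Snail → Sunflower Star.
It has 3 species and 2 links.

3 species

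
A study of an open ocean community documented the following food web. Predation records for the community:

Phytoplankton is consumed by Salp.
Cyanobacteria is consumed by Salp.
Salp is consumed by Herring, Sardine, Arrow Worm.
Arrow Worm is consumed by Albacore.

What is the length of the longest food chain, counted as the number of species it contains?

One longest chain: Cyanobacteria → Salp → Arrow Worm → Albacore.
It has 4 species and 3 links.

4 species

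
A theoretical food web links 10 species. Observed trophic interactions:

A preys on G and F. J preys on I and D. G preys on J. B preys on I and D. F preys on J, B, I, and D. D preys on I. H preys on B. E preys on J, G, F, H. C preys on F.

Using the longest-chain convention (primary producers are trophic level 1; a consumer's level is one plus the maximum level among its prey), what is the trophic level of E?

Trophic level 5

I is a producer → level 1.
D eats I → level 2.
J eats D (level 2); other prey at levels: I 1 → level 3.
G eats J → level 4.
E eats G (level 4); other prey at levels: J 3, H 4, F 4 → level 5.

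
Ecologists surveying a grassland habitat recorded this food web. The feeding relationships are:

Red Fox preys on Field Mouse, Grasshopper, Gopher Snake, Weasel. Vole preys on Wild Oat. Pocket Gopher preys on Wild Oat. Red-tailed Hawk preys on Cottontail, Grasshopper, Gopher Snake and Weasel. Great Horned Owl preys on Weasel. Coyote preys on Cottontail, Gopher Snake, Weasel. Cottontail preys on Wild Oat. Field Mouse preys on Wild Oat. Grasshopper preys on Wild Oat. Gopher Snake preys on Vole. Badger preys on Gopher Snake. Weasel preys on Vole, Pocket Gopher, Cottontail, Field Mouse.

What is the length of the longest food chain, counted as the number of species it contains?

One longest chain: Wild Oat → Vole → Gopher Snake → Badger.
It has 4 species and 3 links.

4 species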